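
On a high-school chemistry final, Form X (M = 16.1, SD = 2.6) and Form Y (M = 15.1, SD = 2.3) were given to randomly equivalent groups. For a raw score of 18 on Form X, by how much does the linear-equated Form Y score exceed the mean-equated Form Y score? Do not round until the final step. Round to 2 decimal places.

Mean-equated: 18 + (15.1 − 16.1) = 17.00
Linear-equated: (2.3/2.6)(18 − 16.1) + 15.1 = 16.781
Difference = 16.781 − 17.00 = -0.22

-0.22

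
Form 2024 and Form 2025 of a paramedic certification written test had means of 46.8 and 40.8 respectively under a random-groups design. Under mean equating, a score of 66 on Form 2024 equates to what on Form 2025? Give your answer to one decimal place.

60.0

Mean equating: y = x + (M_Y − M_X) = 66 + (40.8 − 46.8) = 60.0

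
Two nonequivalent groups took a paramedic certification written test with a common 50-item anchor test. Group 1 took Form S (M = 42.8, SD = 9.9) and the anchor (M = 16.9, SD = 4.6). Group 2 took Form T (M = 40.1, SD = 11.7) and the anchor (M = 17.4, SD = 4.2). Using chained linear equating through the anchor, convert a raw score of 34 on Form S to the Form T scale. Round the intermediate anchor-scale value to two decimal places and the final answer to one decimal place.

Form S → anchor (Group 1): v = (4.6/9.9)(34 − 42.8) + 16.9 = 12.81
anchor → Form T (Group 2): y = (11.7/4.2)(12.81 − 17.4) + 40.1 = 27.3

27.3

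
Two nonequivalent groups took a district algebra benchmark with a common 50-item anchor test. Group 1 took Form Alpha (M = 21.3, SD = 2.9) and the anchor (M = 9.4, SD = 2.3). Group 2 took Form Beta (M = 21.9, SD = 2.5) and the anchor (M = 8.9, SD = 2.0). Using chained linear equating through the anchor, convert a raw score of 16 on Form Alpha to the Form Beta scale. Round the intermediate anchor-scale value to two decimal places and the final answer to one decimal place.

17.3

Form Alpha → anchor (Group 1): v = (2.3/2.9)(16 − 21.3) + 9.4 = 5.20
anchor → Form Beta (Group 2): y = (2.5/2.0)(5.20 − 8.9) + 21.9 = 17.3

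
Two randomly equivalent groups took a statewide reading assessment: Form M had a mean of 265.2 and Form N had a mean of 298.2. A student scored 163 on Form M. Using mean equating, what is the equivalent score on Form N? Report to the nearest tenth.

Mean equating: y = x + (M_Y − M_X) = 163 + (298.2 − 265.2) = 196.0

196.0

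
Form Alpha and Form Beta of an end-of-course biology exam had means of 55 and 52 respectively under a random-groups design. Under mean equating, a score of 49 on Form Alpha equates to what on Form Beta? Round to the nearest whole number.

Mean equating: y = x + (M_Y − M_X) = 49 + (52 − 55) = 46

46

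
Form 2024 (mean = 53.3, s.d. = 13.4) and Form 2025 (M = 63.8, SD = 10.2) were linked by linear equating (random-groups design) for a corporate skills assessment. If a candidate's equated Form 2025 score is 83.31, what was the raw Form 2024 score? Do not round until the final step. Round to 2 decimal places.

Invert y = (SD_Y/SD_X)(x − M_X) + M_Y:
x = (SD_X/SD_Y)(y − M_Y) + M_X = (13.4/10.2)(83.31 − 63.8) + 53.3
x = 1.313725 × 19.510 + 53.3 = 78.93

78.93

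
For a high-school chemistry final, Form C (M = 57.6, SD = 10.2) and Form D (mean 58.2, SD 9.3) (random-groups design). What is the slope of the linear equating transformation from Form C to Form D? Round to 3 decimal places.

0.912

A = SD_Y / SD_X = 9.3 / 10.2 = 0.912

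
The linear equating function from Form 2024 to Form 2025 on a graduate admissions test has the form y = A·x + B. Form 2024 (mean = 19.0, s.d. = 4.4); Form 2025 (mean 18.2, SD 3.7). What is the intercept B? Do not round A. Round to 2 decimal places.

2.22

A = SD_Y / SD_X = 3.7 / 4.4 = 0.840909
B = M_Y − A·M_X = 18.2 − 0.840909 × 19.0 = 2.22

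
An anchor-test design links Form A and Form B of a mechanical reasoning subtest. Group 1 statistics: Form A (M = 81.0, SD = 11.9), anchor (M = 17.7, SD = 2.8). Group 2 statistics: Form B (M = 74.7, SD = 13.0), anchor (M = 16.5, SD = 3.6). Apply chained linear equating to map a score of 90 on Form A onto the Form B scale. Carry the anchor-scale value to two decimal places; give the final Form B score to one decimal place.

Form A → anchor (Group 1): v = (2.8/11.9)(90 − 81.0) + 17.7 = 19.82
anchor → Form B (Group 2): y = (13.0/3.6)(19.82 − 16.5) + 74.7 = 86.7

86.7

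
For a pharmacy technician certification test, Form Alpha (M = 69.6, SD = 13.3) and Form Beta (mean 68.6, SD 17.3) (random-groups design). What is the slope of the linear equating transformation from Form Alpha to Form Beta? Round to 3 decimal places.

A = SD_Y / SD_X = 17.3 / 13.3 = 1.301

1.301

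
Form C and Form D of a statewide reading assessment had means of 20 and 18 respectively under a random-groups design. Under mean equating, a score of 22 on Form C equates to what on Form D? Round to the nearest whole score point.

20

Mean equating: y = x + (M_Y − M_X) = 22 + (18 − 20) = 20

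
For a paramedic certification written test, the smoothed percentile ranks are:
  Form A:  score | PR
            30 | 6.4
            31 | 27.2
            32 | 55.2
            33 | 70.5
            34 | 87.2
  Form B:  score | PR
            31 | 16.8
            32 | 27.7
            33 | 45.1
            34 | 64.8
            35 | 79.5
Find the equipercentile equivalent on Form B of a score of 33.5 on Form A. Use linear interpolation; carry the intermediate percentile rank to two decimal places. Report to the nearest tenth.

35.0

PR of 33.5 on Form A: 70.5 + (33.5 − 33)/(34 − 33) × (87.2 − 70.5) = 78.85
On Form B, PR 78.85 falls between score 34 (PR 64.8) and 35 (PR 79.5).
Interpolate: 34 + (78.85 − 64.8)/(79.5 − 64.8) × (35 − 34) = 35.0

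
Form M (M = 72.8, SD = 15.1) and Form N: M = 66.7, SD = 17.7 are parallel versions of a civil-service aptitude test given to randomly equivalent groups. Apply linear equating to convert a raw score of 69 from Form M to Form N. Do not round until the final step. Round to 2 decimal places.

62.25

Linear equating: y = (SD_Y/SD_X)(x − M_X) + M_Y
y = (17.7/15.1)(69 − 72.8) + 66.7
y = 1.172185 × -3.8 + 66.7 = -4.4543 + 66.7 = 62.25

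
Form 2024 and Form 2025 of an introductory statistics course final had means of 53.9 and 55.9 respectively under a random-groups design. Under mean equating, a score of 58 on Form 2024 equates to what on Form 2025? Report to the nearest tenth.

Mean equating: y = x + (M_Y − M_X) = 58 + (55.9 − 53.9) = 60.0

60.0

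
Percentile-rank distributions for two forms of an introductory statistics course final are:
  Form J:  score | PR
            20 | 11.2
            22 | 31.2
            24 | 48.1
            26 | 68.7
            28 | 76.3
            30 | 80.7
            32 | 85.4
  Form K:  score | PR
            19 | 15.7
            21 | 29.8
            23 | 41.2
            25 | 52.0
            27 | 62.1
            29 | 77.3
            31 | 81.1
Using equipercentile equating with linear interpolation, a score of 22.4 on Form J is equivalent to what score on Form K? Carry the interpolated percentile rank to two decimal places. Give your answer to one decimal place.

21.8

PR of 22.4 on Form J: 31.2 + (22.4 − 22)/(24 − 22) × (48.1 − 31.2) = 34.58
On Form K, PR 34.58 falls between score 21 (PR 29.8) and 23 (PR 41.2).
Interpolate: 21 + (34.58 − 29.8)/(41.2 − 29.8) × (23 − 21) = 21.8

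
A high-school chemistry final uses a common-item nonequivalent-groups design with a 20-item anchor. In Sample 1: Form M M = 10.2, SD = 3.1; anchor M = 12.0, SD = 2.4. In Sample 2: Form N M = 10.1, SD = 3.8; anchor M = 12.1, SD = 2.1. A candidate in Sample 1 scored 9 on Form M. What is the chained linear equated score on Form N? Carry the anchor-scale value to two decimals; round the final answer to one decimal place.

Form M → anchor (Sample 1): v = (2.4/3.1)(9 − 10.2) + 12.0 = 11.07
anchor → Form N (Sample 2): y = (3.8/2.1)(11.07 − 12.1) + 10.1 = 8.2

8.2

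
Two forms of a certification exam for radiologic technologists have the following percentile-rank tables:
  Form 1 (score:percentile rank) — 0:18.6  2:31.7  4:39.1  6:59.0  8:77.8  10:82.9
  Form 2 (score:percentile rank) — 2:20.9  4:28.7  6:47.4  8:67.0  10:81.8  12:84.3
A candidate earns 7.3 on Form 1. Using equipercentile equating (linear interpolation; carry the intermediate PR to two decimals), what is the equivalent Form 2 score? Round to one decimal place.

8.6

PR of 7.3 on Form 1: 59.0 + (7.3 − 6)/(8 − 6) × (77.8 − 59.0) = 71.22
On Form 2, PR 71.22 falls between score 8 (PR 67.0) and 10 (PR 81.8).
Interpolate: 8 + (71.22 − 67.0)/(81.8 − 67.0) × (10 − 8) = 8.6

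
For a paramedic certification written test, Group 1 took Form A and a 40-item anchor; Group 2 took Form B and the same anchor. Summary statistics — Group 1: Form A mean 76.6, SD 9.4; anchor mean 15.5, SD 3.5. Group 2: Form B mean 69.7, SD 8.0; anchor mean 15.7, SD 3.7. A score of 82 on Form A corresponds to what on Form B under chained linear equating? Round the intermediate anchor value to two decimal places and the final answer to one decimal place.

73.6

Form A → anchor (Group 1): v = (3.5/9.4)(82 − 76.6) + 15.5 = 17.51
anchor → Form B (Group 2): y = (8.0/3.7)(17.51 − 15.7) + 69.7 = 73.6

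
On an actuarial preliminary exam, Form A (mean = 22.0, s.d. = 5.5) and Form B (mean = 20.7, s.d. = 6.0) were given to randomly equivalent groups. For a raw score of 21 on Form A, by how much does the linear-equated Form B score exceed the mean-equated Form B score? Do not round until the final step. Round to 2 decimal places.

Mean-equated: 21 + (20.7 − 22.0) = 19.70
Linear-equated: (6.0/5.5)(21 − 22.0) + 20.7 = 19.609
Difference = 19.609 − 19.70 = -0.09

-0.09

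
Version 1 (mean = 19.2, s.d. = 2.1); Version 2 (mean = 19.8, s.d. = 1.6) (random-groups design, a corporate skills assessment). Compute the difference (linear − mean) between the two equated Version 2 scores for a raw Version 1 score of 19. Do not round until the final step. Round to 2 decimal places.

0.05

Mean-equated: 19 + (19.8 − 19.2) = 19.60
Linear-equated: (1.6/2.1)(19 − 19.2) + 19.8 = 19.648
Difference = 19.648 − 19.60 = 0.05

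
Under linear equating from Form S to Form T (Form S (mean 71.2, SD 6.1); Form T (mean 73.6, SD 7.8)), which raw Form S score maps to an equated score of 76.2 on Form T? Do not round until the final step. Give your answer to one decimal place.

Invert y = (SD_Y/SD_X)(x − M_X) + M_Y:
x = (SD_X/SD_Y)(y − M_Y) + M_X = (6.1/7.8)(76.2 − 73.6) + 71.2
x = 0.782051 × 2.600 + 71.2 = 73.2

73.2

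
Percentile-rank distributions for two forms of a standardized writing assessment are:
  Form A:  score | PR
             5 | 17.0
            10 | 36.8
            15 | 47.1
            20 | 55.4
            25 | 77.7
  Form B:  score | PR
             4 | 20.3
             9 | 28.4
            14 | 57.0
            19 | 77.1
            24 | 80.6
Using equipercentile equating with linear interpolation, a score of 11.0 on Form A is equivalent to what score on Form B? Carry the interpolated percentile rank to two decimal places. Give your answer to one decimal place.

10.8

PR of 11.0 on Form A: 36.8 + (11.0 − 10)/(15 − 10) × (47.1 − 36.8) = 38.86
On Form B, PR 38.86 falls between score 9 (PR 28.4) and 14 (PR 57.0).
Interpolate: 9 + (38.86 − 28.4)/(57.0 − 28.4) × (14 − 9) = 10.8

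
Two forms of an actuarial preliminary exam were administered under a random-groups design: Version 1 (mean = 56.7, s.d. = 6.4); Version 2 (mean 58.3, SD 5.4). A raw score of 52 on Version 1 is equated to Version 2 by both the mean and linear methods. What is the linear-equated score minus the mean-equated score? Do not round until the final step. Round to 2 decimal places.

0.73

Mean-equated: 52 + (58.3 − 56.7) = 53.60
Linear-equated: (5.4/6.4)(52 − 56.7) + 58.3 = 54.334
Difference = 54.334 − 53.60 = 0.73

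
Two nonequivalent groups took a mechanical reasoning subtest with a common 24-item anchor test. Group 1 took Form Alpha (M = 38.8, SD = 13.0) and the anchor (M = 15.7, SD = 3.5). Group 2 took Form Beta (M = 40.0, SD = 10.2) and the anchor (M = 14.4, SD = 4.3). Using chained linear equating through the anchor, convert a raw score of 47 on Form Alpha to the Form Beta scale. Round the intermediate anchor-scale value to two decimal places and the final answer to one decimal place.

Form Alpha → anchor (Group 1): v = (3.5/13.0)(47 − 38.8) + 15.7 = 17.91
anchor → Form Beta (Group 2): y = (10.2/4.3)(17.91 − 14.4) + 40.0 = 48.3

48.3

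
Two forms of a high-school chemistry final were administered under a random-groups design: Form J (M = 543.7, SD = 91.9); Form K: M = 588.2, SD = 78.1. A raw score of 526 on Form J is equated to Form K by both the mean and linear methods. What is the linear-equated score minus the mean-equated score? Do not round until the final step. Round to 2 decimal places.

2.66

Mean-equated: 526 + (588.2 − 543.7) = 570.50
Linear-equated: (78.1/91.9)(526 − 543.7) + 588.2 = 573.158
Difference = 573.158 − 570.50 = 2.66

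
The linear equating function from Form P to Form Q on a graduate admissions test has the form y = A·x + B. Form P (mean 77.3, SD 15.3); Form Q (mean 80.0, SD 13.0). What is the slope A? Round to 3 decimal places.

0.850

A = SD_Y / SD_X = 13.0 / 15.3 = 0.850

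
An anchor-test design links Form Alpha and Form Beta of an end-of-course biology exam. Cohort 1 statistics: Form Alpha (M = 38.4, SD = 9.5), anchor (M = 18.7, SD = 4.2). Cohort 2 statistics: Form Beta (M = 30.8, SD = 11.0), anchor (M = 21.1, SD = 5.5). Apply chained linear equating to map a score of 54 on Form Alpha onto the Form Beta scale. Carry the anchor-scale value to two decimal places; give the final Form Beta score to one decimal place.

Form Alpha → anchor (Cohort 1): v = (4.2/9.5)(54 − 38.4) + 18.7 = 25.60
anchor → Form Beta (Cohort 2): y = (11.0/5.5)(25.60 − 21.1) + 30.8 = 39.8

39.8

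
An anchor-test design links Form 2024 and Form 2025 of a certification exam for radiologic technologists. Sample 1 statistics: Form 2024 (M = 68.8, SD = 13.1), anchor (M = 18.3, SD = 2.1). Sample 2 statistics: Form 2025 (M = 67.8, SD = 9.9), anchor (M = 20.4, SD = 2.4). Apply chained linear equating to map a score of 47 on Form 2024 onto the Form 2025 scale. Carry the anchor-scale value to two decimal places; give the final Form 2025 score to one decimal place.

44.7

Form 2024 → anchor (Sample 1): v = (2.1/13.1)(47 − 68.8) + 18.3 = 14.81
anchor → Form 2025 (Sample 2): y = (9.9/2.4)(14.81 − 20.4) + 67.8 = 44.7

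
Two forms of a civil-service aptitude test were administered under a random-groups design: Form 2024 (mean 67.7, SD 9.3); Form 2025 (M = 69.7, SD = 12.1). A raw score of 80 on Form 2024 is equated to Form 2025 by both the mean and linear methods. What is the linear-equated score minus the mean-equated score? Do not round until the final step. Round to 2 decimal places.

3.70

Mean-equated: 80 + (69.7 − 67.7) = 82.00
Linear-equated: (12.1/9.3)(80 − 67.7) + 69.7 = 85.703
Difference = 85.703 − 82.00 = 3.70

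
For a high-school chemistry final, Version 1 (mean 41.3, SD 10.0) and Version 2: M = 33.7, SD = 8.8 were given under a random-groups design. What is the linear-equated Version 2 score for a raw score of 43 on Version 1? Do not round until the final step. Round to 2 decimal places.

35.20

Linear equating: y = (SD_Y/SD_X)(x − M_X) + M_Y
y = (8.8/10.0)(43 − 41.3) + 33.7
y = 0.880000 × 1.7 + 33.7 = 1.4960 + 33.7 = 35.20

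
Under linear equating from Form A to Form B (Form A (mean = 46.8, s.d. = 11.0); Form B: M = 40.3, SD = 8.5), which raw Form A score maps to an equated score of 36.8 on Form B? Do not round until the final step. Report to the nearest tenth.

Invert y = (SD_Y/SD_X)(x − M_X) + M_Y:
x = (SD_X/SD_Y)(y − M_Y) + M_X = (11.0/8.5)(36.8 − 40.3) + 46.8
x = 1.294118 × -3.500 + 46.8 = 42.3

42.3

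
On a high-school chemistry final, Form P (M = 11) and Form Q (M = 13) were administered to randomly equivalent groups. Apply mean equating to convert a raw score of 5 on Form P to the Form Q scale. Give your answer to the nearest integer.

7

Mean equating: y = x + (M_Y − M_X) = 5 + (13 − 11) = 7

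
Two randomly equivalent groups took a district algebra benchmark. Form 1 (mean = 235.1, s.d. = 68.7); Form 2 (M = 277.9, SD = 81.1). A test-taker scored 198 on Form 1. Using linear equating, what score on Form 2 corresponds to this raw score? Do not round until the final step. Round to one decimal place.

Linear equating: y = (SD_Y/SD_X)(x − M_X) + M_Y
y = (81.1/68.7)(198 − 235.1) + 277.9
y = 1.180495 × -37.1 + 277.9 = -43.7964 + 277.9 = 234.1

234.1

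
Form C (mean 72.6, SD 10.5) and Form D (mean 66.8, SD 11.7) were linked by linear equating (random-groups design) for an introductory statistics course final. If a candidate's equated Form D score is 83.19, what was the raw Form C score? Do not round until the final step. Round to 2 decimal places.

Invert y = (SD_Y/SD_X)(x − M_X) + M_Y:
x = (SD_X/SD_Y)(y − M_Y) + M_X = (10.5/11.7)(83.19 − 66.8) + 72.6
x = 0.897436 × 16.390 + 72.6 = 87.31

87.31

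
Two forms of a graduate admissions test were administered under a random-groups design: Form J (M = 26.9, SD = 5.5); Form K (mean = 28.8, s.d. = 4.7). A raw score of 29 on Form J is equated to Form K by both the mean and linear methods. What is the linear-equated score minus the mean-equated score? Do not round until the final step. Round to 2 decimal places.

-0.31

Mean-equated: 29 + (28.8 − 26.9) = 30.90
Linear-equated: (4.7/5.5)(29 − 26.9) + 28.8 = 30.595
Difference = 30.595 − 30.90 = -0.31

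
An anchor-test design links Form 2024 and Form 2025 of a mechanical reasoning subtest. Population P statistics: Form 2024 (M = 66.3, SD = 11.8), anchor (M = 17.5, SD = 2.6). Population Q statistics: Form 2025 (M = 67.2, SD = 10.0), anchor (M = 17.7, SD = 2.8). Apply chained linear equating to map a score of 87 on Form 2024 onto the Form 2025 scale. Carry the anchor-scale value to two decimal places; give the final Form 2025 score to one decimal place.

82.8

Form 2024 → anchor (Population P): v = (2.6/11.8)(87 − 66.3) + 17.5 = 22.06
anchor → Form 2025 (Population Q): y = (10.0/2.8)(22.06 − 17.7) + 67.2 = 82.8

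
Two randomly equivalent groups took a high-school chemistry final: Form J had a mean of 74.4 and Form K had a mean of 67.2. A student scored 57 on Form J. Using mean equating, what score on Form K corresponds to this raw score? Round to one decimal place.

49.8

Mean equating: y = x + (M_Y − M_X) = 57 + (67.2 − 74.4) = 49.8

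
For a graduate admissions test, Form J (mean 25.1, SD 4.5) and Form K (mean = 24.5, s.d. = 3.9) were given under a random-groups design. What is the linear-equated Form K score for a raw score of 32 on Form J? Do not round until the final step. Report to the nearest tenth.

30.5

Linear equating: y = (SD_Y/SD_X)(x − M_X) + M_Y
y = (3.9/4.5)(32 − 25.1) + 24.5
y = 0.866667 × 6.9 + 24.5 = 5.9800 + 24.5 = 30.5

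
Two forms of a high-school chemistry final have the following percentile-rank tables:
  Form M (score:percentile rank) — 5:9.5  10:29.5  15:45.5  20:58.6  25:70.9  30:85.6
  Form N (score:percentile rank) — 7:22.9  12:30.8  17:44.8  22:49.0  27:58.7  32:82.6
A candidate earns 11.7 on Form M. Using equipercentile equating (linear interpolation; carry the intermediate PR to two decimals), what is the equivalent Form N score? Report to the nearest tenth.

13.5

PR of 11.7 on Form M: 29.5 + (11.7 − 10)/(15 − 10) × (45.5 − 29.5) = 34.94
On Form N, PR 34.94 falls between score 12 (PR 30.8) and 17 (PR 44.8).
Interpolate: 12 + (34.94 − 30.8)/(44.8 − 30.8) × (17 − 12) = 13.5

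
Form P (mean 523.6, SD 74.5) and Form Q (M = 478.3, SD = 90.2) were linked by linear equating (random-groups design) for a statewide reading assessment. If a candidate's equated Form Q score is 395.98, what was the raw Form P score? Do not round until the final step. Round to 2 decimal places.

455.61

Invert y = (SD_Y/SD_X)(x − M_X) + M_Y:
x = (SD_X/SD_Y)(y − M_Y) + M_X = (74.5/90.2)(395.98 − 478.3) + 523.6
x = 0.825942 × -82.320 + 523.6 = 455.61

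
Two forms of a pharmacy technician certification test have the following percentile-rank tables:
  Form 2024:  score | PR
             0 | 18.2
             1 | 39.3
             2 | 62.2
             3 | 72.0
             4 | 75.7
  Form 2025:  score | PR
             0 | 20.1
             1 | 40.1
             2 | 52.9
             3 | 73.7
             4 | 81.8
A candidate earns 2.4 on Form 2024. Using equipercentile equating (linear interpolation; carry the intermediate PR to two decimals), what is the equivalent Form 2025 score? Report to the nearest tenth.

2.6

PR of 2.4 on Form 2024: 62.2 + (2.4 − 2)/(3 − 2) × (72.0 − 62.2) = 66.12
On Form 2025, PR 66.12 falls between score 2 (PR 52.9) and 3 (PR 73.7).
Interpolate: 2 + (66.12 − 52.9)/(73.7 − 52.9) × (3 − 2) = 2.6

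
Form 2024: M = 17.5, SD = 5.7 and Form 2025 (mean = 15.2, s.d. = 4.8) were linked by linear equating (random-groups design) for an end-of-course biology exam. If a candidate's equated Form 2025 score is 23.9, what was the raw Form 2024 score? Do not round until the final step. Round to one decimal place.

27.8

Invert y = (SD_Y/SD_X)(x − M_X) + M_Y:
x = (SD_X/SD_Y)(y − M_Y) + M_X = (5.7/4.8)(23.9 − 15.2) + 17.5
x = 1.187500 × 8.700 + 17.5 = 27.8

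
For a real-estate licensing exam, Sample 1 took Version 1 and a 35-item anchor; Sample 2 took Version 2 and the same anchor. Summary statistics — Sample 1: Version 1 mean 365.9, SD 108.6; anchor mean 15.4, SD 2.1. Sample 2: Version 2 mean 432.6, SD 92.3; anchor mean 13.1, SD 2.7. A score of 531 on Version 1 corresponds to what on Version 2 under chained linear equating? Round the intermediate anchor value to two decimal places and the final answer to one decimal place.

620.3

Version 1 → anchor (Sample 1): v = (2.1/108.6)(531 − 365.9) + 15.4 = 18.59
anchor → Version 2 (Sample 2): y = (92.3/2.7)(18.59 − 13.1) + 432.6 = 620.3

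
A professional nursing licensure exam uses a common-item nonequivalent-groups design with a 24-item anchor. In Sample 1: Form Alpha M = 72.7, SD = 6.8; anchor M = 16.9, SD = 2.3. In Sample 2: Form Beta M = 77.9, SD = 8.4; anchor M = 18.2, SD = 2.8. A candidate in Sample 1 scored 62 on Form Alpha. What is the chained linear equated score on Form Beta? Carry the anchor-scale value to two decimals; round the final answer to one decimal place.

63.1

Form Alpha → anchor (Sample 1): v = (2.3/6.8)(62 − 72.7) + 16.9 = 13.28
anchor → Form Beta (Sample 2): y = (8.4/2.8)(13.28 − 18.2) + 77.9 = 63.1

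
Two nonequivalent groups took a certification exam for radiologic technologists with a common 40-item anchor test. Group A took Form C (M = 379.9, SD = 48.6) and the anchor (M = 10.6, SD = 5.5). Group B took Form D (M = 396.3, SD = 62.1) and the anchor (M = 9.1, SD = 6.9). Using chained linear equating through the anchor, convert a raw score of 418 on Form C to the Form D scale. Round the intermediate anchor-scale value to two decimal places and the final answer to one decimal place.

Form C → anchor (Group A): v = (5.5/48.6)(418 − 379.9) + 10.6 = 14.91
anchor → Form D (Group B): y = (62.1/6.9)(14.91 − 9.1) + 396.3 = 448.6

448.6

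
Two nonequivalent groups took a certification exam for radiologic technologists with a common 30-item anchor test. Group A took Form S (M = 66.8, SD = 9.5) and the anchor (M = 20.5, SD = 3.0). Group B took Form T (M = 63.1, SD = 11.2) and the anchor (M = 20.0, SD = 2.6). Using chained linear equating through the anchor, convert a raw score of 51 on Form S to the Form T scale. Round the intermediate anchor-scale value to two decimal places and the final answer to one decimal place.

Form S → anchor (Group A): v = (3.0/9.5)(51 − 66.8) + 20.5 = 15.51
anchor → Form T (Group B): y = (11.2/2.6)(15.51 − 20.0) + 63.1 = 43.8

43.8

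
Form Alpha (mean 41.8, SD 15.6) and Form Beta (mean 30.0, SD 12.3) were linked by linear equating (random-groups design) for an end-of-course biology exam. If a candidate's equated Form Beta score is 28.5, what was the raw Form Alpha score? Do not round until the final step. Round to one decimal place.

Invert y = (SD_Y/SD_X)(x − M_X) + M_Y:
x = (SD_X/SD_Y)(y − M_Y) + M_X = (15.6/12.3)(28.5 − 30.0) + 41.8
x = 1.268293 × -1.500 + 41.8 = 39.9

39.9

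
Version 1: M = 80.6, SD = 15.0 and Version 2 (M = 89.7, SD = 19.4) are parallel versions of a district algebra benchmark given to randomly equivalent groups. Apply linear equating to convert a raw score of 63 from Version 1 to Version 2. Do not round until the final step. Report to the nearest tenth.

66.9

Linear equating: y = (SD_Y/SD_X)(x − M_X) + M_Y
y = (19.4/15.0)(63 − 80.6) + 89.7
y = 1.293333 × -17.6 + 89.7 = -22.7627 + 89.7 = 66.9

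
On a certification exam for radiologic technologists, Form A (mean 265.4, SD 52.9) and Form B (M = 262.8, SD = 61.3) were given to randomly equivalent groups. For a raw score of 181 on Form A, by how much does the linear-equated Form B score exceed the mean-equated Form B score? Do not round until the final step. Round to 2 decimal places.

Mean-equated: 181 + (262.8 − 265.4) = 178.40
Linear-equated: (61.3/52.9)(181 − 265.4) + 262.8 = 164.998
Difference = 164.998 − 178.40 = -13.40

-13.40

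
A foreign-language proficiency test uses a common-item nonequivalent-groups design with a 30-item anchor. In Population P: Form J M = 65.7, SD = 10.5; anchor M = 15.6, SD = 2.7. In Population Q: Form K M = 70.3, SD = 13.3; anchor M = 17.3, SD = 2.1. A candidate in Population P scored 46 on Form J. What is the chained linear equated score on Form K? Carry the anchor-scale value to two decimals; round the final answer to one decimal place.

27.4

Form J → anchor (Population P): v = (2.7/10.5)(46 − 65.7) + 15.6 = 10.53
anchor → Form K (Population Q): y = (13.3/2.1)(10.53 − 17.3) + 70.3 = 27.4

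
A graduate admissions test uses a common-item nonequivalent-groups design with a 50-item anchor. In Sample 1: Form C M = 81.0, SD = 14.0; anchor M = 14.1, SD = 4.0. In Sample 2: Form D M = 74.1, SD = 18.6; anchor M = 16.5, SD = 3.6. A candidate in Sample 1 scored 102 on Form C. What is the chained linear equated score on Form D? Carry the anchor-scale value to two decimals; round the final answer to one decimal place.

92.7

Form C → anchor (Sample 1): v = (4.0/14.0)(102 − 81.0) + 14.1 = 20.10
anchor → Form D (Sample 2): y = (18.6/3.6)(20.10 − 16.5) + 74.1 = 92.7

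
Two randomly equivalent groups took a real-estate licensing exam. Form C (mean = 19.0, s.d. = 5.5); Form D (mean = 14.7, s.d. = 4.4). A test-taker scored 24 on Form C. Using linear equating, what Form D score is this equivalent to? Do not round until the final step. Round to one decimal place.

Linear equating: y = (SD_Y/SD_X)(x − M_X) + M_Y
y = (4.4/5.5)(24 − 19.0) + 14.7
y = 0.800000 × 5.0 + 14.7 = 4.0000 + 14.7 = 18.7

18.7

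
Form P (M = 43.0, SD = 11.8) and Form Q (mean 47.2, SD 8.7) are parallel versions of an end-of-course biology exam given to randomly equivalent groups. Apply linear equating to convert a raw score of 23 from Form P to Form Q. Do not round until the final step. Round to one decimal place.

32.5

Linear equating: y = (SD_Y/SD_X)(x − M_X) + M_Y
y = (8.7/11.8)(23 − 43.0) + 47.2
y = 0.737288 × -20.0 + 47.2 = -14.7458 + 47.2 = 32.5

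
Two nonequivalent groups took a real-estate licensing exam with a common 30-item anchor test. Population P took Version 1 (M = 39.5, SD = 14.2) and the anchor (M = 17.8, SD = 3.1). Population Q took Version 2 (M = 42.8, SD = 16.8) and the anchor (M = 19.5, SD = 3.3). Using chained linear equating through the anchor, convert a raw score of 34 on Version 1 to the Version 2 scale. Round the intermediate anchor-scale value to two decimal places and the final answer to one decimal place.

Version 1 → anchor (Population P): v = (3.1/14.2)(34 − 39.5) + 17.8 = 16.60
anchor → Version 2 (Population Q): y = (16.8/3.3)(16.60 − 19.5) + 42.8 = 28.0

28.0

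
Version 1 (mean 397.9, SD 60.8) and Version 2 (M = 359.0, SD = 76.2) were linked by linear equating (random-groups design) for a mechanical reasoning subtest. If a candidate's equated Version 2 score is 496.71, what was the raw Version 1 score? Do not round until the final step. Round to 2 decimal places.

507.78

Invert y = (SD_Y/SD_X)(x − M_X) + M_Y:
x = (SD_X/SD_Y)(y − M_Y) + M_X = (60.8/76.2)(496.71 − 359.0) + 397.9
x = 0.797900 × 137.710 + 397.9 = 507.78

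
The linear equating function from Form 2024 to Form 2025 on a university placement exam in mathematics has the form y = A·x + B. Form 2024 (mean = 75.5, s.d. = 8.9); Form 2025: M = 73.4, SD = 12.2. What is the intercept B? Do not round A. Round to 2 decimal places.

-30.09

A = SD_Y / SD_X = 12.2 / 8.9 = 1.370787
B = M_Y − A·M_X = 73.4 − 1.370787 × 75.5 = -30.09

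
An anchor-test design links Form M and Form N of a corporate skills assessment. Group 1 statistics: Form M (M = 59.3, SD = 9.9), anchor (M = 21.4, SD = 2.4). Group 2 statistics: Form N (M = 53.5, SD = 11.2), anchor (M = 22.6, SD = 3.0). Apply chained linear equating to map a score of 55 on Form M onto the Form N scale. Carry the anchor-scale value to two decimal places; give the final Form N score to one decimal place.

45.1

Form M → anchor (Group 1): v = (2.4/9.9)(55 − 59.3) + 21.4 = 20.36
anchor → Form N (Group 2): y = (11.2/3.0)(20.36 − 22.6) + 53.5 = 45.1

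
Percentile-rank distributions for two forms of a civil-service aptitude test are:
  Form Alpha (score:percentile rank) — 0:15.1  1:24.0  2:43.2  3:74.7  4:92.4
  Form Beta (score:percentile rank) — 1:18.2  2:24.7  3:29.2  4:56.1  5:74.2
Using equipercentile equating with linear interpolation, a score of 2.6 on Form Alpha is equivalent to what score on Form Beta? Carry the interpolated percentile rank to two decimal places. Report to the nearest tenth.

PR of 2.6 on Form Alpha: 43.2 + (2.6 − 2)/(3 − 2) × (74.7 − 43.2) = 62.10
On Form Beta, PR 62.10 falls between score 4 (PR 56.1) and 5 (PR 74.2).
Interpolate: 4 + (62.10 − 56.1)/(74.2 − 56.1) × (5 − 4) = 4.3

4.3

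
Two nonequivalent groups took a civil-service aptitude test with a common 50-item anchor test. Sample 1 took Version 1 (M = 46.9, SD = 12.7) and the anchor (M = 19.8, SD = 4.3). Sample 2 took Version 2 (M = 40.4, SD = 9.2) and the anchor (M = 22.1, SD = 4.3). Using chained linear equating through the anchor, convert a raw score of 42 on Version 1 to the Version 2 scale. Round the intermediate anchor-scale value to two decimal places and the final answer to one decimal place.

31.9

Version 1 → anchor (Sample 1): v = (4.3/12.7)(42 − 46.9) + 19.8 = 18.14
anchor → Version 2 (Sample 2): y = (9.2/4.3)(18.14 − 22.1) + 40.4 = 31.9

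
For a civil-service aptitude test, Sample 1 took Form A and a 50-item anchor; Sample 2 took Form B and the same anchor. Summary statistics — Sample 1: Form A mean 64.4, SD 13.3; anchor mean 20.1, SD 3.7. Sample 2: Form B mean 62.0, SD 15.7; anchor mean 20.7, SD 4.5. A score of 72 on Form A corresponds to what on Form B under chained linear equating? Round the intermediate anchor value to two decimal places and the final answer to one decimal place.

67.3

Form A → anchor (Sample 1): v = (3.7/13.3)(72 − 64.4) + 20.1 = 22.21
anchor → Form B (Sample 2): y = (15.7/4.5)(22.21 − 20.7) + 62.0 = 67.3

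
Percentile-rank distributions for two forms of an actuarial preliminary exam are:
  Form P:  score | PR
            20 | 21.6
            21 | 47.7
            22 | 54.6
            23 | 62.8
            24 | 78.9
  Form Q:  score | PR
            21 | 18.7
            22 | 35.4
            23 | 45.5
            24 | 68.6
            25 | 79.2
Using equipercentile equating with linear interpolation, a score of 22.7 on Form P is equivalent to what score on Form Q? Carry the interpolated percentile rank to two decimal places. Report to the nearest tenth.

23.6

PR of 22.7 on Form P: 54.6 + (22.7 − 22)/(23 − 22) × (62.8 − 54.6) = 60.34
On Form Q, PR 60.34 falls between score 23 (PR 45.5) and 24 (PR 68.6).
Interpolate: 23 + (60.34 − 45.5)/(68.6 − 45.5) × (24 − 23) = 23.6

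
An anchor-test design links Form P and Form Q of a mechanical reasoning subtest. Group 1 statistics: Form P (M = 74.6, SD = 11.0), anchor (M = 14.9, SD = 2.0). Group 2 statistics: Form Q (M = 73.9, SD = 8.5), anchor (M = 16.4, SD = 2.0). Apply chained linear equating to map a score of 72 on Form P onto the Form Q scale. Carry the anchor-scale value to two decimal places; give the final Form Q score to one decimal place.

65.5

Form P → anchor (Group 1): v = (2.0/11.0)(72 − 74.6) + 14.9 = 14.43
anchor → Form Q (Group 2): y = (8.5/2.0)(14.43 − 16.4) + 73.9 = 65.5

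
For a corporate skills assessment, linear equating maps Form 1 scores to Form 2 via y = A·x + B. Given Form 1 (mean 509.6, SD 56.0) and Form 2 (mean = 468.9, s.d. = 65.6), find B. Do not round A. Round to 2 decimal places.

-128.06

A = SD_Y / SD_X = 65.6 / 56.0 = 1.171429
B = M_Y − A·M_X = 468.9 − 1.171429 × 509.6 = -128.06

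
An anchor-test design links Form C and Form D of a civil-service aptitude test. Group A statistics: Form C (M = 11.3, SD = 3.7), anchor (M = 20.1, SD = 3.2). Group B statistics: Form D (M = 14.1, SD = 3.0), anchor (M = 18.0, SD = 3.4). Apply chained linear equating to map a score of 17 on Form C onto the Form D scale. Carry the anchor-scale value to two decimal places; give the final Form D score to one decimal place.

20.3

Form C → anchor (Group A): v = (3.2/3.7)(17 − 11.3) + 20.1 = 25.03
anchor → Form D (Group B): y = (3.0/3.4)(25.03 − 18.0) + 14.1 = 20.3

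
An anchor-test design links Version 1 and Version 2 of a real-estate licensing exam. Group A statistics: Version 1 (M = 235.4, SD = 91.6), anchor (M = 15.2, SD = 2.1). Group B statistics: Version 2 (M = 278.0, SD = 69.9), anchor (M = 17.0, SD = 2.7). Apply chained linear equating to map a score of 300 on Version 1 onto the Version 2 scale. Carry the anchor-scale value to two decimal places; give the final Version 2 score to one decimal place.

Version 1 → anchor (Group A): v = (2.1/91.6)(300 − 235.4) + 15.2 = 16.68
anchor → Version 2 (Group B): y = (69.9/2.7)(16.68 − 17.0) + 278.0 = 269.7

269.7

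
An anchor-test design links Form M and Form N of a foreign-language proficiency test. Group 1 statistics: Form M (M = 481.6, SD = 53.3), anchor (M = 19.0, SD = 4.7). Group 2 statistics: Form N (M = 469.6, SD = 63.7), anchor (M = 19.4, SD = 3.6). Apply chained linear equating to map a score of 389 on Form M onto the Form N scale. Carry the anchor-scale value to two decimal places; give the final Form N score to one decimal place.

Form M → anchor (Group 1): v = (4.7/53.3)(389 − 481.6) + 19.0 = 10.83
anchor → Form N (Group 2): y = (63.7/3.6)(10.83 − 19.4) + 469.6 = 318.0

318.0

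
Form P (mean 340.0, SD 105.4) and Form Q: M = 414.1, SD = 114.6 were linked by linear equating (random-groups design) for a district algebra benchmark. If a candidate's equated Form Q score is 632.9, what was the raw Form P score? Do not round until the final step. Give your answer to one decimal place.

Invert y = (SD_Y/SD_X)(x − M_X) + M_Y:
x = (SD_X/SD_Y)(y − M_Y) + M_X = (105.4/114.6)(632.9 − 414.1) + 340.0
x = 0.919721 × 218.800 + 340.0 = 541.2

541.2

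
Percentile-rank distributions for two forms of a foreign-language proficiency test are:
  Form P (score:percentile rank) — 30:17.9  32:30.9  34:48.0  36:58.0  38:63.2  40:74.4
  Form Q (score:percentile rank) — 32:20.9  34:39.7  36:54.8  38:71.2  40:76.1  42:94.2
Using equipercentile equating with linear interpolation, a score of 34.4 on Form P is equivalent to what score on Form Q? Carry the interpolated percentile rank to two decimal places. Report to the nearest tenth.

35.4

PR of 34.4 on Form P: 48.0 + (34.4 − 34)/(36 − 34) × (58.0 − 48.0) = 50.00
On Form Q, PR 50.00 falls between score 34 (PR 39.7) and 36 (PR 54.8).
Interpolate: 34 + (50.00 − 39.7)/(54.8 − 39.7) × (36 − 34) = 35.4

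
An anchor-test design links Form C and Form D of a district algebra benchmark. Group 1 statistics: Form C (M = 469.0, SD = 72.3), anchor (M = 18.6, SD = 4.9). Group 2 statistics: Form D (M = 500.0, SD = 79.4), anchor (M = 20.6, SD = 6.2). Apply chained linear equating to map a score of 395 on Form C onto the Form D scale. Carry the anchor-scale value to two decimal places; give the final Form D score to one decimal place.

Form C → anchor (Group 1): v = (4.9/72.3)(395 − 469.0) + 18.6 = 13.58
anchor → Form D (Group 2): y = (79.4/6.2)(13.58 − 20.6) + 500.0 = 410.1

410.1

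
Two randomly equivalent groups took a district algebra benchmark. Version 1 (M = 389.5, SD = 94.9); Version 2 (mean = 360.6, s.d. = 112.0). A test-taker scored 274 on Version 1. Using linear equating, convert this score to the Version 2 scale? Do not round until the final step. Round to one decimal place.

224.3

Linear equating: y = (SD_Y/SD_X)(x − M_X) + M_Y
y = (112.0/94.9)(274 − 389.5) + 360.6
y = 1.180190 × -115.5 + 360.6 = -136.3119 + 360.6 = 224.3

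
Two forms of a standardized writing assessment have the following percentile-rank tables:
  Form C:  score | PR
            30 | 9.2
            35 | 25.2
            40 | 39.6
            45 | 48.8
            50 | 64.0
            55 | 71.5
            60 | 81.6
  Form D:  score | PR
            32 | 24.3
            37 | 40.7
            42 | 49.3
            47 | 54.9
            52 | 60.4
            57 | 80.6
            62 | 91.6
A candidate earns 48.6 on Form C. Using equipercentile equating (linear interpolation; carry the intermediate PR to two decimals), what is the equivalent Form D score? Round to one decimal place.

PR of 48.6 on Form C: 48.8 + (48.6 − 45)/(50 − 45) × (64.0 − 48.8) = 59.74
On Form D, PR 59.74 falls between score 47 (PR 54.9) and 52 (PR 60.4).
Interpolate: 47 + (59.74 − 54.9)/(60.4 − 54.9) × (52 − 47) = 51.4

51.4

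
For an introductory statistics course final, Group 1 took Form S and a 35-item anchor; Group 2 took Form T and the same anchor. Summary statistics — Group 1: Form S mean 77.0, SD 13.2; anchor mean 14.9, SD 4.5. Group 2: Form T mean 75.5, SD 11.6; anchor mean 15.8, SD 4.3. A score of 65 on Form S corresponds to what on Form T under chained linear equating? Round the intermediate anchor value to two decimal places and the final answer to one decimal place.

62.0

Form S → anchor (Group 1): v = (4.5/13.2)(65 − 77.0) + 14.9 = 10.81
anchor → Form T (Group 2): y = (11.6/4.3)(10.81 − 15.8) + 75.5 = 62.0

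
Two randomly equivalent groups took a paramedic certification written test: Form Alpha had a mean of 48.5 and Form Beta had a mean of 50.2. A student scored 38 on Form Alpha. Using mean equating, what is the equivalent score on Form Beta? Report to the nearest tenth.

Mean equating: y = x + (M_Y − M_X) = 38 + (50.2 − 48.5) = 39.7

39.7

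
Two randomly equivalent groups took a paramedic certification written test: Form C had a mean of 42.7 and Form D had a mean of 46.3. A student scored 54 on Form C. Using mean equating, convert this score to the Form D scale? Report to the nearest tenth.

57.6

Mean equating: y = x + (M_Y − M_X) = 54 + (46.3 − 42.7) = 57.6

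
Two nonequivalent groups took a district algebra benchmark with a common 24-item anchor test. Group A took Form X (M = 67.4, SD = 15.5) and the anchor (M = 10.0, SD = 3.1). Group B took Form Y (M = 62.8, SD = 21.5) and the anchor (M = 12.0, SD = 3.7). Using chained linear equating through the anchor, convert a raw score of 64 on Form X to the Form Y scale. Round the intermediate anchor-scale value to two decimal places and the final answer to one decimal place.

47.2

Form X → anchor (Group A): v = (3.1/15.5)(64 − 67.4) + 10.0 = 9.32
anchor → Form Y (Group B): y = (21.5/3.7)(9.32 − 12.0) + 62.8 = 47.2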